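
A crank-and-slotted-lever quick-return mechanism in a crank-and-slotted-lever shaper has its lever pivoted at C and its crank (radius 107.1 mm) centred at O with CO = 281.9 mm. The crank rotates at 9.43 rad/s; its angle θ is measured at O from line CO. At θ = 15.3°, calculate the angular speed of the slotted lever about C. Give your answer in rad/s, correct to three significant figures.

ω = 9.43 rad/s
Crank pin A relative to C: A = (d + r cosθ, r sinθ); lever angle φ = atan2(r sinθ, d + r cosθ).
Differentiating tanφ: φ̇ = rω(d cosθ + r)/(d² + r² + 2dr cosθ).
d² + r² + 2dr cosθ = |CA|² = 0.149181 m²;  d cosθ + r = +0.37901 m.
|ω_lever| = |0.1071·9.43·+0.37901| / 0.149181 = 2.5659 rad/s.

2.57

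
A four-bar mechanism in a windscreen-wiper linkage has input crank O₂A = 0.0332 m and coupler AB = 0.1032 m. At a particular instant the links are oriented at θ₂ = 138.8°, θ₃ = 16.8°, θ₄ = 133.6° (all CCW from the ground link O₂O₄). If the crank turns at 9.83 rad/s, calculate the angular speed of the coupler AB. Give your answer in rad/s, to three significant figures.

0.321

ω₂ = 9.83 rad/s
Differentiating the loop-closure r₂e^{iθ₂}+r₃e^{iθ₃}=r₁+r₄e^{iθ₄} gives r₂ω₂e^{iθ₂}+r₃ω₃e^{iθ₃}=r₄ω₄e^{iθ₄}.
Eliminating the other unknown: ω₃ = r₂ω₂ sin(θ₄−θ₂) / [r₃ sin(θ₃−θ₄)].
Numerator sine = -0.09063; denominator sine = -0.89259.
Result = 0.0332·9.83·(-0.09063) / (0.1032·(-0.89259)) = +0.3211 rad/s; magnitude 0.3211 rad/s.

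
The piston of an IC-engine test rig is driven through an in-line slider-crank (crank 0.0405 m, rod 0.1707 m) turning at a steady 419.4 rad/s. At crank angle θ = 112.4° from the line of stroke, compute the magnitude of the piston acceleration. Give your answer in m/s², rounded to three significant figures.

3930

ω = 419.4 rad/s
x(θ) = r cosθ + √(L² − r² sin²θ); with ω constant, a = ω²·d²x/dθ².
d²x/dθ² = −r cosθ − r²(cos2θ)/√u − r⁴ sin²2θ/(4u^{3/2}),  u = L² − r² sin²θ = 0.0277364 m².
Substituting r = 0.0405 m, L = 0.1707 m, θ = 112.4°: d²x/dθ² = +0.022349 m.
a = ω²·d²x/dθ² = (419.4)²·(+0.022349) = +3931.2 m/s²;  |a| = 3931.2 m/s².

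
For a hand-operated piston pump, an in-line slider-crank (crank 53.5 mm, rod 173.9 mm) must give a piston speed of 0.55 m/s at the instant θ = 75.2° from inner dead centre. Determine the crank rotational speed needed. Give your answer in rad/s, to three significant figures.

For an in-line slider-crank, |v_piston| = rω|sinθ|·[1 + r cosθ/√(L² − r² sin²θ)].
With r = 0.0535 m, L = 0.1739 m, θ = 75.2°: the bracketed kinematic factor |dx/dθ| = 0.055983 m.
ω = v/|dx/dθ| = 0.55/0.055983 = 9.8245 rad/s.

9.82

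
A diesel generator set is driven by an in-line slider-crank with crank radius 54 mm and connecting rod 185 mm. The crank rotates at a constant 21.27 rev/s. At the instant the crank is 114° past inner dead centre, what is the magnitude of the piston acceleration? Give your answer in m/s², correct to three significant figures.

584

ω = 2π·21.3 = 133.6 rad/s
x(θ) = r cosθ + √(L² − r² sin²θ); with ω constant, a = ω²·d²x/dθ².
d²x/dθ² = −r cosθ − r²(cos2θ)/√u − r⁴ sin²2θ/(4u^{3/2}),  u = L² − r² sin²θ = 0.0317914 m².
Substituting r = 0.054 m, L = 0.185 m, θ = 114°: d²x/dθ² = +0.0327 m.
a = ω²·d²x/dθ² = (133.6)²·(+0.0327) = +584.04 m/s²;  |a| = 584.04 m/s².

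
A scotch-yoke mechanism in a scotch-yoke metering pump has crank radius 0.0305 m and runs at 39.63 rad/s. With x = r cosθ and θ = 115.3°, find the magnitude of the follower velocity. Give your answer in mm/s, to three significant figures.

1090

ω = 39.63 rad/s
x = r cosθ ⇒ ẋ = −rω sinθ.
|v| = rω|sinθ| = 0.0305·39.63·|sin 115.3°| = 1.0928 m/s = 1092.8 mm/s.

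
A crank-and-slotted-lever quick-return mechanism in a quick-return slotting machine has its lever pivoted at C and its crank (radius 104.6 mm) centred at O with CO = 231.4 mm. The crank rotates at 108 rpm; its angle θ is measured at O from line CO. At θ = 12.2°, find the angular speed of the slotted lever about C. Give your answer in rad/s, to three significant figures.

ω = 11.31 rad/s (from 108 rpm).
Crank pin A relative to C: A = (d + r cosθ, r sinθ); lever angle φ = atan2(r sinθ, d + r cosθ).
Differentiating tanφ: φ̇ = rω(d cosθ + r)/(d² + r² + 2dr cosθ).
d² + r² + 2dr cosθ = |CA|² = 0.111803 m²;  d cosθ + r = +0.33077 m.
|ω_lever| = |0.1046·11.31·+0.33077| / 0.111803 = 3.5 rad/s.

3.50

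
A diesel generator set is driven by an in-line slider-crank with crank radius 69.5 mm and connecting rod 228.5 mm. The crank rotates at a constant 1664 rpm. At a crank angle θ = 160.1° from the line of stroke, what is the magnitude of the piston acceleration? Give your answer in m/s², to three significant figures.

1480

ω = 2π·1664/60 = 174.3 rad/s
x(θ) = r cosθ + √(L² − r² sin²θ); with ω constant, a = ω²·d²x/dθ².
d²x/dθ² = −r cosθ − r²(cos2θ)/√u − r⁴ sin²2θ/(4u^{3/2}),  u = L² − r² sin²θ = 0.0516526 m².
Substituting r = 0.0695 m, L = 0.2285 m, θ = 160.1°: d²x/dθ² = +0.048818 m.
a = ω²·d²x/dθ² = (174.3)²·(+0.048818) = +1482.3 m/s²;  |a| = 1482.3 m/s².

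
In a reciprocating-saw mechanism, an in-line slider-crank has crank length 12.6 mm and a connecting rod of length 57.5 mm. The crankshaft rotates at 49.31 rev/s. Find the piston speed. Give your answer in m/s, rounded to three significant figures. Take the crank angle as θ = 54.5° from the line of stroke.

ω = 2π·49.3 = 309.8 rad/s
For an in-line slider-crank, x = r cosθ + √(L² − r² sin²θ), so v = −rω sinθ·[1 + r cosθ/√(L² − r² sin²θ)].
With r = 0.0126 m, L = 0.0575 m, θ = 54.5°: √(L² − r² sin²θ) = 0.056578 m.
v = −0.0126·309.8·0.81412·[1 + 0.0126·0.58070/0.056578] = -3.5891 m/s.
|v| = 3.5891 m/s.

3.59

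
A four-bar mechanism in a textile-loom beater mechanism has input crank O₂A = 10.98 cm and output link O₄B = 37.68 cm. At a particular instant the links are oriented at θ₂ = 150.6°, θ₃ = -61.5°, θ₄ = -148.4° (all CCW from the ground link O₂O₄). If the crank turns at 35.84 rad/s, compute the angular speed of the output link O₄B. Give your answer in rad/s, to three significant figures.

5.56

ω₂ = 35.84 rad/s
Differentiating the loop-closure r₂e^{iθ₂}+r₃e^{iθ₃}=r₁+r₄e^{iθ₄} gives r₂ω₂e^{iθ₂}+r₃ω₃e^{iθ₃}=r₄ω₄e^{iθ₄}.
Eliminating the other unknown: ω₄ = r₂ω₂ sin(θ₂−θ₃) / [r₄ sin(θ₄−θ₃)].
Numerator sine = -0.53140; denominator sine = -0.99854.
Result = 0.1098·35.84·(-0.53140) / (0.3768·(-0.99854)) = +5.558 rad/s; magnitude 5.558 rad/s.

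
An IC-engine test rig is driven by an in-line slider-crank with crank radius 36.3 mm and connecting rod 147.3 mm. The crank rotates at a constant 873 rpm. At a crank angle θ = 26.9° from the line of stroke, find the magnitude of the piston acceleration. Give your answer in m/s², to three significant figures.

316

ω = 2π·873/60 = 91.42 rad/s
x(θ) = r cosθ + √(L² − r² sin²θ); with ω constant, a = ω²·d²x/dθ².
d²x/dθ² = −r cosθ − r²(cos2θ)/√u − r⁴ sin²2θ/(4u^{3/2}),  u = L² − r² sin²θ = 0.0214276 m².
Substituting r = 0.0363 m, L = 0.1473 m, θ = 26.9°: d²x/dθ² = -0.037779 m.
a = ω²·d²x/dθ² = (91.42)²·(-0.037779) = -315.74 m/s²;  |a| = 315.74 m/s².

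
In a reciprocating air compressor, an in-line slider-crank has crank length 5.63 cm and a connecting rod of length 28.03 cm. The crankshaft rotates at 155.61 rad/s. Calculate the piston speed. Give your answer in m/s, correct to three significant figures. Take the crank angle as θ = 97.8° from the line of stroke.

ω = 155.6 rad/s
For an in-line slider-crank, x = r cosθ + √(L² − r² sin²θ), so v = −rω sinθ·[1 + r cosθ/√(L² − r² sin²θ)].
With r = 0.0563 m, L = 0.2803 m, θ = 97.8°: √(L² − r² sin²θ) = 0.27469 m.
v = −0.0563·155.6·0.99075·[1 + 0.0563·-0.13572/0.27469] = -8.4384 m/s.
|v| = 8.4384 m/s.

8.44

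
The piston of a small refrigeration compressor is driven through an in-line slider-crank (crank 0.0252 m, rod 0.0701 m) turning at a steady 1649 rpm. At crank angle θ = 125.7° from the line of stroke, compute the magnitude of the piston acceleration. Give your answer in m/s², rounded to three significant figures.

520

ω = 2π·1649/60 = 172.7 rad/s
x(θ) = r cosθ + √(L² − r² sin²θ); with ω constant, a = ω²·d²x/dθ².
d²x/dθ² = −r cosθ − r²(cos2θ)/√u − r⁴ sin²2θ/(4u^{3/2}),  u = L² − r² sin²θ = 0.00449521 m².
Substituting r = 0.0252 m, L = 0.0701 m, θ = 125.7°: d²x/dθ² = +0.017426 m.
a = ω²·d²x/dθ² = (172.7)²·(+0.017426) = +519.63 m/s²;  |a| = 519.63 m/s².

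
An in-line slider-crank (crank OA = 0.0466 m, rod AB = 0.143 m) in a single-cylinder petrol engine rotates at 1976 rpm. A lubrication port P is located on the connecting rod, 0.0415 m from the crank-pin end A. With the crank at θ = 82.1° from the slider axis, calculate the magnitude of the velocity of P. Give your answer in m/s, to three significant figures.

9.73

ω = 206.9 rad/s.  Crank-pin speed |V_A| = rω = 9.6428 m/s, perpendicular to OA.
Rod angle: sinφ = −(r/L) sinθ ⇒ φ = -18.831°; ω_rod = −rω cosθ/√(L²−r²sin²θ) = -9.7923 rad/s.
V_P = V_A + ω_rod × AP, with AP = 0.0415 m along the rod.
Components: V_Px = −rω sinθ − a·ω_rod·sinφ = -9.6824 m/s;  V_Py = rω cosθ + a·ω_rod·cosφ = +0.94072 m/s.
|V_P| = √(V_Px² + V_Py²) = 9.728 m/s.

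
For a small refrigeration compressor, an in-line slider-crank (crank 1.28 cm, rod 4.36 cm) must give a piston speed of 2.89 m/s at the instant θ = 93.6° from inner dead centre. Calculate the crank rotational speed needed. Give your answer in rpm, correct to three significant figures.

For an in-line slider-crank, |v_piston| = rω|sinθ|·[1 + r cosθ/√(L² − r² sin²θ)].
With r = 0.0128 m, L = 0.0436 m, θ = 93.6°: the bracketed kinematic factor |dx/dθ| = 0.012528 m.
ω = v/|dx/dθ| = 2.89/0.012528 = 230.68 rad/s.
N = 60ω/(2π) = 2202.8 rpm.

2200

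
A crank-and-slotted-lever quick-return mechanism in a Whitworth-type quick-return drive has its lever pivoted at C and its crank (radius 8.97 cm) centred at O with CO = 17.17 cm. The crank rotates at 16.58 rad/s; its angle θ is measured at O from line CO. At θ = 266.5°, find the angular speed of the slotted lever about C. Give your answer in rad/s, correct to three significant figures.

3.31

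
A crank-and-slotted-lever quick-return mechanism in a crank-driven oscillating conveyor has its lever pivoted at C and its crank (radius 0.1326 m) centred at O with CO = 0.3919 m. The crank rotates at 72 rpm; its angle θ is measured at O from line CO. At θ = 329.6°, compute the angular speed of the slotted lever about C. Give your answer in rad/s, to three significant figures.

ω = 7.54 rad/s (from 72 rpm).
Crank pin A relative to C: A = (d + r cosθ, r sinθ); lever angle φ = atan2(r sinθ, d + r cosθ).
Differentiating tanφ: φ̇ = rω(d cosθ + r)/(d² + r² + 2dr cosθ).
d² + r² + 2dr cosθ = |CA|² = 0.260811 m²;  d cosθ + r = +0.47062 m.
|ω_lever| = |0.1326·7.54·+0.47062| / 0.260811 = 1.804 rad/s.

1.80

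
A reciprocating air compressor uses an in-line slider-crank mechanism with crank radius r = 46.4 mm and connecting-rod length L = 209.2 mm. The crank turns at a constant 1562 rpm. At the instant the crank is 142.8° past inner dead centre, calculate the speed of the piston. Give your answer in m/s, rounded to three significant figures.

ω = 2π·1562/60 = 163.6 rad/s
For an in-line slider-crank, x = r cosθ + √(L² − r² sin²θ), so v = −rω sinθ·[1 + r cosθ/√(L² − r² sin²θ)].
With r = 0.0464 m, L = 0.2092 m, θ = 142.8°: √(L² − r² sin²θ) = 0.20731 m.
v = −0.0464·163.6·0.60460·[1 + 0.0464·-0.79653/0.20731] = -3.7707 m/s.
|v| = 3.7707 m/s.

3.77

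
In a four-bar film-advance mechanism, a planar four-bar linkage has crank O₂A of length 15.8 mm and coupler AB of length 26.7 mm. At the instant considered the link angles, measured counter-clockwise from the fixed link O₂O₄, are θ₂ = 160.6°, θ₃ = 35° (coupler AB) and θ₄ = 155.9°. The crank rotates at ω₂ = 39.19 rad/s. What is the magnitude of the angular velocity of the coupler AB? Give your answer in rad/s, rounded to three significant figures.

ω₂ = 39.19 rad/s
Differentiating the loop-closure r₂e^{iθ₂}+r₃e^{iθ₃}=r₁+r₄e^{iθ₄} gives r₂ω₂e^{iθ₂}+r₃ω₃e^{iθ₃}=r₄ω₄e^{iθ₄}.
Eliminating the other unknown: ω₃ = r₂ω₂ sin(θ₄−θ₂) / [r₃ sin(θ₃−θ₄)].
Numerator sine = -0.08194; denominator sine = -0.85806.
Result = 0.0158·39.19·(-0.08194) / (0.0267·(-0.85806)) = +2.2146 rad/s; magnitude 2.2146 rad/s.

2.21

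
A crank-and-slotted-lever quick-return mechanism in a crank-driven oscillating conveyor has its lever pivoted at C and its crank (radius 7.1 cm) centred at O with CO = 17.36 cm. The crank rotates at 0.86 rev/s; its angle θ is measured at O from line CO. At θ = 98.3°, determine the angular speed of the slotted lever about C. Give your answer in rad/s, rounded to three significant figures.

0.557

ω = 5.404 rad/s (from 0.86 rev/s).
Crank pin A relative to C: A = (d + r cosθ, r sinθ); lever angle φ = atan2(r sinθ, d + r cosθ).
Differentiating tanφ: φ̇ = rω(d cosθ + r)/(d² + r² + 2dr cosθ).
d² + r² + 2dr cosθ = |CA|² = 0.0316194 m²;  d cosθ + r = +0.04594 m.
|ω_lever| = |0.071·5.404·+0.04594| / 0.0316194 = 0.55741 rad/s.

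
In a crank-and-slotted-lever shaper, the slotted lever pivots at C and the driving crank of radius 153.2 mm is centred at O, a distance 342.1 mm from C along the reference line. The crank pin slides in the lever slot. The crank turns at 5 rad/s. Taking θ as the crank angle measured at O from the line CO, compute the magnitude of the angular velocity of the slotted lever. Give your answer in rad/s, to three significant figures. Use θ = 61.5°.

1.27

ω = 5 rad/s
Crank pin A relative to C: A = (d + r cosθ, r sinθ); lever angle φ = atan2(r sinθ, d + r cosθ).
Differentiating tanφ: φ̇ = rω(d cosθ + r)/(d² + r² + 2dr cosθ).
d² + r² + 2dr cosθ = |CA|² = 0.190518 m²;  d cosθ + r = +0.31644 m.
|ω_lever| = |0.1532·5·+0.31644| / 0.190518 = 1.2723 rad/s.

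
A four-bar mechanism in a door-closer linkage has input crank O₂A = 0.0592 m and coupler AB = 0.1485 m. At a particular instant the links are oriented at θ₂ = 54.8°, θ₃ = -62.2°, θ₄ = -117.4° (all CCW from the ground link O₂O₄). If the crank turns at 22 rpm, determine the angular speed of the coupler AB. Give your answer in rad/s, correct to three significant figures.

0.152

ω₂ = 2.304 rad/s (from 22 rpm).
Differentiating the loop-closure r₂e^{iθ₂}+r₃e^{iθ₃}=r₁+r₄e^{iθ₄} gives r₂ω₂e^{iθ₂}+r₃ω₃e^{iθ₃}=r₄ω₄e^{iθ₄}.
Eliminating the other unknown: ω₃ = r₂ω₂ sin(θ₄−θ₂) / [r₃ sin(θ₃−θ₄)].
Numerator sine = -0.13572; denominator sine = +0.82115.
Result = 0.0592·2.304·(-0.13572) / (0.1485·(+0.82115)) = -0.15179 rad/s; magnitude 0.15179 rad/s.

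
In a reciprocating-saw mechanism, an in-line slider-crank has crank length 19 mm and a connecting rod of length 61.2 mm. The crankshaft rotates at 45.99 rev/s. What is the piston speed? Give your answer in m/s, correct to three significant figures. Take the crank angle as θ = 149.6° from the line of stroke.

ω = 2π·46 = 289 rad/s
For an in-line slider-crank, x = r cosθ + √(L² − r² sin²θ), so v = −rω sinθ·[1 + r cosθ/√(L² − r² sin²θ)].
With r = 0.019 m, L = 0.0612 m, θ = 149.6°: √(L² − r² sin²θ) = 0.06044 m.
v = −0.019·289·0.50603·[1 + 0.019·-0.86251/0.06044] = -2.025 m/s.
|v| = 2.025 m/s.

2.02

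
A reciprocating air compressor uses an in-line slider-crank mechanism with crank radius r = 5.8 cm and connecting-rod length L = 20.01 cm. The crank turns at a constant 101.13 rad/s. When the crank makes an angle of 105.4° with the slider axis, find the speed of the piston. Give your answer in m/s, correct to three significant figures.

5.20

ω = 101.1 rad/s
For an in-line slider-crank, x = r cosθ + √(L² − r² sin²θ), so v = −rω sinθ·[1 + r cosθ/√(L² − r² sin²θ)].
With r = 0.058 m, L = 0.2001 m, θ = 105.4°: √(L² − r² sin²θ) = 0.19213 m.
v = −0.058·101.1·0.96410·[1 + 0.058·-0.26556/0.19213] = -5.2016 m/s.
|v| = 5.2016 m/s.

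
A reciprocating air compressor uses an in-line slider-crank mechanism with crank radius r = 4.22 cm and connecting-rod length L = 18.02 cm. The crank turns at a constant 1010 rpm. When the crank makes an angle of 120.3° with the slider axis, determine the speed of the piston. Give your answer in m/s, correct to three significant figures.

3.39

ω = 2π·1010/60 = 105.8 rad/s
For an in-line slider-crank, x = r cosθ + √(L² − r² sin²θ), so v = −rω sinθ·[1 + r cosθ/√(L² − r² sin²θ)].
With r = 0.0422 m, L = 0.1802 m, θ = 120.3°: √(L² − r² sin²θ) = 0.17648 m.
v = −0.0422·105.8·0.86340·[1 + 0.0422·-0.50453/0.17648] = -3.3887 m/s.
|v| = 3.3887 m/s.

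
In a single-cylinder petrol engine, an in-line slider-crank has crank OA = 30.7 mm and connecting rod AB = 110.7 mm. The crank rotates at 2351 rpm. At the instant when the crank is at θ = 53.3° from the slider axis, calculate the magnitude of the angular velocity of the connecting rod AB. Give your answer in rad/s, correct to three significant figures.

ω = 246.2 rad/s (converted from 2351 rpm).
The rod makes angle φ with the slider axis where L sinφ = r sinθ; differentiating, L cosφ·φ̇ = r ω cosθ.
L cosφ = √(L² − r² sin²θ) = 0.10793 m.
|ω_rod| = r ω |cosθ| / √(L² − r² sin²θ) = 0.0307·246.2·0.59763/0.10793 = 41.852 rad/s.

41.9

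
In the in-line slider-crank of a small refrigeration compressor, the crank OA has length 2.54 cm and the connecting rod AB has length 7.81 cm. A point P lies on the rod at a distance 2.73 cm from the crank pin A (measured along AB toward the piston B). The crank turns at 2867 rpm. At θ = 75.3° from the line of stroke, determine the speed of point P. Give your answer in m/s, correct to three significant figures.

ω = 300.2 rad/s.  Crank-pin speed |V_A| = rω = 7.6259 m/s, perpendicular to OA.
Rod angle: sinφ = −(r/L) sinθ ⇒ φ = -18.335°; ω_rod = −rω cosθ/√(L²−r²sin²θ) = -26.103 rad/s.
V_P = V_A + ω_rod × AP, with AP = 0.0273 m along the rod.
Components: V_Px = −rω sinθ − a·ω_rod·sinφ = -7.6004 m/s;  V_Py = rω cosθ + a·ω_rod·cosφ = +1.2587 m/s.
|V_P| = √(V_Px² + V_Py²) = 7.704 m/s.

7.70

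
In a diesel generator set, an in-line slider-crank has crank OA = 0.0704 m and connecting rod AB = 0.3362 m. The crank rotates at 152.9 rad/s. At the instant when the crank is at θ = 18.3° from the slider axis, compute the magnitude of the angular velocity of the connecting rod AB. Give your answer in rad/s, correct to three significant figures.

30.5

ω = 152.9 rad/s
The rod makes angle φ with the slider axis where L sinφ = r sinθ; differentiating, L cosφ·φ̇ = r ω cosθ.
L cosφ = √(L² − r² sin²θ) = 0.33547 m.
|ω_rod| = r ω |cosθ| / √(L² − r² sin²θ) = 0.0704·152.9·0.94943/0.33547 = 30.464 rad/s.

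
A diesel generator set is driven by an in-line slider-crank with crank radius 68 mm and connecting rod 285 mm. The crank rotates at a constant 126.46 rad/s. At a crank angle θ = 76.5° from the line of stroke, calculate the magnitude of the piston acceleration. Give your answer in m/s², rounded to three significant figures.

ω = 126.5 rad/s
x(θ) = r cosθ + √(L² − r² sin²θ); with ω constant, a = ω²·d²x/dθ².
d²x/dθ² = −r cosθ − r²(cos2θ)/√u − r⁴ sin²2θ/(4u^{3/2}),  u = L² − r² sin²θ = 0.076853 m².
Substituting r = 0.068 m, L = 0.285 m, θ = 76.5°: d²x/dθ² = -0.0010643 m.
a = ω²·d²x/dθ² = (126.5)²·(-0.0010643) = -17.02 m/s²;  |a| = 17.02 m/s².

17.0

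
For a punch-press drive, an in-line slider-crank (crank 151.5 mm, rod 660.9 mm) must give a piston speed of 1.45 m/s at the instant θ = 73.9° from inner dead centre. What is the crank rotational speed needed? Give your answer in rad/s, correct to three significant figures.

9.35

For an in-line slider-crank, |v_piston| = rω|sinθ|·[1 + r cosθ/√(L² − r² sin²θ)].
With r = 0.1515 m, L = 0.6609 m, θ = 73.9°: the bracketed kinematic factor |dx/dθ| = 0.15504 m.
ω = v/|dx/dθ| = 1.45/0.15504 = 9.3522 rad/s.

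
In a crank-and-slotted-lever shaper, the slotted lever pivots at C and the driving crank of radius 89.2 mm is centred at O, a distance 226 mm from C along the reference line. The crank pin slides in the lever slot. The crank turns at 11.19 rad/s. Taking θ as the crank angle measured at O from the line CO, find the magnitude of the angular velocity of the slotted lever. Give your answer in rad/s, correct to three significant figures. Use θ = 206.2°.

ω = 11.19 rad/s
Crank pin A relative to C: A = (d + r cosθ, r sinθ); lever angle φ = atan2(r sinθ, d + r cosθ).
Differentiating tanφ: φ̇ = rω(d cosθ + r)/(d² + r² + 2dr cosθ).
d² + r² + 2dr cosθ = |CA|² = 0.0228566 m²;  d cosθ + r = -0.11358 m.
|ω_lever| = |0.0892·11.19·-0.11358| / 0.0228566 = 4.9601 rad/s.

4.96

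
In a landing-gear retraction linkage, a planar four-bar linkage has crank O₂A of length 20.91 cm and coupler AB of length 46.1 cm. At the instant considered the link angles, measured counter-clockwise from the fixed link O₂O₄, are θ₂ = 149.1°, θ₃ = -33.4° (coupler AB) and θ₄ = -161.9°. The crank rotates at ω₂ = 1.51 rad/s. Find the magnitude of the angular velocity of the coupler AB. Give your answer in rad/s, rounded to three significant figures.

0.660

ω₂ = 1.51 rad/s
Differentiating the loop-closure r₂e^{iθ₂}+r₃e^{iθ₃}=r₁+r₄e^{iθ₄} gives r₂ω₂e^{iθ₂}+r₃ω₃e^{iθ₃}=r₄ω₄e^{iθ₄}.
Eliminating the other unknown: ω₃ = r₂ω₂ sin(θ₄−θ₂) / [r₃ sin(θ₃−θ₄)].
Numerator sine = +0.75471; denominator sine = +0.78261.
Result = 0.2091·1.51·(+0.75471) / (0.461·(+0.78261)) = +0.66049 rad/s; magnitude 0.66049 rad/s.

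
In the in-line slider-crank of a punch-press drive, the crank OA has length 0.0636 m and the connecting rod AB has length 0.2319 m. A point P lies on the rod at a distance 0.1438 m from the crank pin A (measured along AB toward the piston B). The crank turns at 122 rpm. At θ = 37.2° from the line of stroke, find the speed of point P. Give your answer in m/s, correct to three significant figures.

0.610

ω = 12.78 rad/s.  Crank-pin speed |V_A| = rω = 0.81254 m/s, perpendicular to OA.
Rod angle: sinφ = −(r/L) sinθ ⇒ φ = -9.545°; ω_rod = −rω cosθ/√(L²−r²sin²θ) = -2.8301 rad/s.
V_P = V_A + ω_rod × AP, with AP = 0.1438 m along the rod.
Components: V_Px = −rω sinθ − a·ω_rod·sinφ = -0.55874 m/s;  V_Py = rω cosθ + a·ω_rod·cosφ = +0.24588 m/s.
|V_P| = √(V_Px² + V_Py²) = 0.61045 m/s.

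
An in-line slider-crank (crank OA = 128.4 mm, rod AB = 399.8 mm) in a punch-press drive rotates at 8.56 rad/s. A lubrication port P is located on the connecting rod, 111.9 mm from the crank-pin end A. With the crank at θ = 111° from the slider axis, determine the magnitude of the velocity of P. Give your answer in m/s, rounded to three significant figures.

ω = 8.56 rad/s.  Crank-pin speed |V_A| = rω = 1.0991 m/s, perpendicular to OA.
Rod angle: sinφ = −(r/L) sinθ ⇒ φ = -17.447°; ω_rod = −rω cosθ/√(L²−r²sin²θ) = +1.0327 rad/s.
V_P = V_A + ω_rod × AP, with AP = 0.1119 m along the rod.
Components: V_Px = −rω sinθ − a·ω_rod·sinφ = -0.99145 m/s;  V_Py = rω cosθ + a·ω_rod·cosφ = -0.28364 m/s.
|V_P| = √(V_Px² + V_Py²) = 1.0312 m/s.

1.03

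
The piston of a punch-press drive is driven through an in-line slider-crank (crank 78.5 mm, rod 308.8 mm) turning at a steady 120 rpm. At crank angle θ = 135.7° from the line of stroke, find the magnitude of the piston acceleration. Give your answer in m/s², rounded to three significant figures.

8.74

ω = 2π·120/60 = 12.57 rad/s
x(θ) = r cosθ + √(L² − r² sin²θ); with ω constant, a = ω²·d²x/dθ².
d²x/dθ² = −r cosθ − r²(cos2θ)/√u − r⁴ sin²2θ/(4u^{3/2}),  u = L² − r² sin²θ = 0.0923516 m².
Substituting r = 0.0785 m, L = 0.3088 m, θ = 135.7°: d²x/dθ² = +0.055348 m.
a = ω²·d²x/dθ² = (12.57)²·(+0.055348) = +8.7403 m/s²;  |a| = 8.7403 m/s².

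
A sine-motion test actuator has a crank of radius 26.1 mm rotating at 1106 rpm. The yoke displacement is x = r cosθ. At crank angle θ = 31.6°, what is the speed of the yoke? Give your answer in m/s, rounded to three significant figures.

1.58

ω = 115.8 rad/s (from 1106 rpm).
x = r cosθ ⇒ ẋ = −rω sinθ.
|v| = rω|sinθ| = 0.0261·115.8·|sin 31.6°| = 1.584 m/s.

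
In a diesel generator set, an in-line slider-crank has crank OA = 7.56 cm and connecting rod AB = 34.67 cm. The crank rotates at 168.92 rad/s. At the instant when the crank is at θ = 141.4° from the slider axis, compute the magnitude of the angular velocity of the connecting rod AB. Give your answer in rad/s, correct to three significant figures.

29.1

ω = 168.9 rad/s
The rod makes angle φ with the slider axis where L sinφ = r sinθ; differentiating, L cosφ·φ̇ = r ω cosθ.
L cosφ = √(L² − r² sin²θ) = 0.34348 m.
|ω_rod| = r ω |cosθ| / √(L² − r² sin²θ) = 0.0756·168.9·0.78152/0.34348 = 29.057 rad/s.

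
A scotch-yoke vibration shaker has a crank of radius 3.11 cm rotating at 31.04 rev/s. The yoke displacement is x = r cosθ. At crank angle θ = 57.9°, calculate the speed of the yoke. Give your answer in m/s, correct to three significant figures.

ω = 195 rad/s (from 31.04 rev/s).
x = r cosθ ⇒ ẋ = −rω sinθ.
|v| = rω|sinθ| = 0.0311·195·|sin 57.9°| = 5.1382 m/s.

5.14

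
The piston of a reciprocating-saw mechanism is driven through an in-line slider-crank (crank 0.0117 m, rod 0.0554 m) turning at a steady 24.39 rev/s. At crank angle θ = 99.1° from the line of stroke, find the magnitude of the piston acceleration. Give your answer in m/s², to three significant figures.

99.8

ω = 2π·24.4 = 153.2 rad/s
x(θ) = r cosθ + √(L² − r² sin²θ); with ω constant, a = ω²·d²x/dθ².
d²x/dθ² = −r cosθ − r²(cos2θ)/√u − r⁴ sin²2θ/(4u^{3/2}),  u = L² − r² sin²θ = 0.00293569 m².
Substituting r = 0.0117 m, L = 0.0554 m, θ = 99.1°: d²x/dθ² = +0.0042477 m.
a = ω²·d²x/dθ² = (153.2)²·(+0.0042477) = +99.755 m/s²;  |a| = 99.755 m/s².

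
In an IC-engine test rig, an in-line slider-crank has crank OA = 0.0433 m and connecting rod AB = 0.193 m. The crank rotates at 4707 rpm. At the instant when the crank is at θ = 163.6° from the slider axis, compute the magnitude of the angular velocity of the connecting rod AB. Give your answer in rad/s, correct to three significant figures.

ω = 492.9 rad/s (converted from 4707 rpm).
The rod makes angle φ with the slider axis where L sinφ = r sinθ; differentiating, L cosφ·φ̇ = r ω cosθ.
L cosφ = √(L² − r² sin²θ) = 0.19261 m.
|ω_rod| = r ω |cosθ| / √(L² − r² sin²θ) = 0.0433·492.9·0.95931/0.19261 = 106.3 rad/s.

106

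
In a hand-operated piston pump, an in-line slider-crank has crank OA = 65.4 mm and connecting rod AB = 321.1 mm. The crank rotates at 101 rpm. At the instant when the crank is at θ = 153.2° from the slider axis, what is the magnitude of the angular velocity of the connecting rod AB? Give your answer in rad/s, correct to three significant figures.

ω = 10.58 rad/s (converted from 101 rpm).
The rod makes angle φ with the slider axis where L sinφ = r sinθ; differentiating, L cosφ·φ̇ = r ω cosθ.
L cosφ = √(L² − r² sin²θ) = 0.31974 m.
|ω_rod| = r ω |cosθ| / √(L² − r² sin²θ) = 0.0654·10.58·0.89259/0.31974 = 1.931 rad/s.

1.93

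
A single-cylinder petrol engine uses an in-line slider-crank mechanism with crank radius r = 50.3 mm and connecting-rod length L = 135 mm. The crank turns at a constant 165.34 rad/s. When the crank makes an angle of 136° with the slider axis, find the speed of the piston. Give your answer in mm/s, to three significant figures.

4170

ω = 165.3 rad/s
For an in-line slider-crank, x = r cosθ + √(L² − r² sin²θ), so v = −rω sinθ·[1 + r cosθ/√(L² − r² sin²θ)].
With r = 0.0503 m, L = 0.135 m, θ = 136°: √(L² − r² sin²θ) = 0.1304 m.
v = −0.0503·165.3·0.69466·[1 + 0.0503·-0.71934/0.1304] = -4.1742 m/s.
|v| = 4.1742 m/s = 4174.2 mm/s.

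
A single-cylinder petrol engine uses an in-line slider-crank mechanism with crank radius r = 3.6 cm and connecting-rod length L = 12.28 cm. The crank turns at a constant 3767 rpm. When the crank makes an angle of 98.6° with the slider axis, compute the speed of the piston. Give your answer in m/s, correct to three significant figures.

13.4

ω = 2π·3767/60 = 394.5 rad/s
For an in-line slider-crank, x = r cosθ + √(L² − r² sin²θ), so v = −rω sinθ·[1 + r cosθ/√(L² − r² sin²θ)].
With r = 0.036 m, L = 0.1228 m, θ = 98.6°: √(L² − r² sin²θ) = 0.11753 m.
v = −0.036·394.5·0.98876·[1 + 0.036·-0.14954/0.11753] = -13.398 m/s.
|v| = 13.398 m/s.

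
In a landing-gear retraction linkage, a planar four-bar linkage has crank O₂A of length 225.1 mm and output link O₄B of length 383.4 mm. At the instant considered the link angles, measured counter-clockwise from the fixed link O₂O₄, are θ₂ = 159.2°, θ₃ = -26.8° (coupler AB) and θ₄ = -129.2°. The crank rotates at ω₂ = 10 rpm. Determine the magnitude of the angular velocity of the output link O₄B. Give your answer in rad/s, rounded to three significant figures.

ω₂ = 1.047 rad/s (from 10 rpm).
Differentiating the loop-closure r₂e^{iθ₂}+r₃e^{iθ₃}=r₁+r₄e^{iθ₄} gives r₂ω₂e^{iθ₂}+r₃ω₃e^{iθ₃}=r₄ω₄e^{iθ₄}.
Eliminating the other unknown: ω₄ = r₂ω₂ sin(θ₂−θ₃) / [r₄ sin(θ₄−θ₃)].
Numerator sine = -0.10453; denominator sine = -0.97667.
Result = 0.2251·1.047·(-0.10453) / (0.3834·(-0.97667)) = +0.065802 rad/s; magnitude 0.065802 rad/s.

0.0658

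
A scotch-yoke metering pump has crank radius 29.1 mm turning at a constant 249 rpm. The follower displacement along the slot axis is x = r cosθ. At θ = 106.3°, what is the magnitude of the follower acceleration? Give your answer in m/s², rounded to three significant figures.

5.55

ω = 26.08 rad/s (from 249 rpm).
x = r cosθ ⇒ ẍ = −rω² cosθ (ω constant).
|a| = rω²|cosθ| = 0.0291·(26.08)²·|cos 106.3°| = 5.5532 m/s².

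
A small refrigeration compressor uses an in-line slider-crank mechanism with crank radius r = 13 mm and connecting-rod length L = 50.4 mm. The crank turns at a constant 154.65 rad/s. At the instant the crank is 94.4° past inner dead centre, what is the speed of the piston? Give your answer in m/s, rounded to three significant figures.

1.96

ω = 154.7 rad/s
For an in-line slider-crank, x = r cosθ + √(L² − r² sin²θ), so v = −rω sinθ·[1 + r cosθ/√(L² − r² sin²θ)].
With r = 0.013 m, L = 0.0504 m, θ = 94.4°: √(L² − r² sin²θ) = 0.048705 m.
v = −0.013·154.7·0.99705·[1 + 0.013·-0.07672/0.048705] = -1.9635 m/s.
|v| = 1.9635 m/s.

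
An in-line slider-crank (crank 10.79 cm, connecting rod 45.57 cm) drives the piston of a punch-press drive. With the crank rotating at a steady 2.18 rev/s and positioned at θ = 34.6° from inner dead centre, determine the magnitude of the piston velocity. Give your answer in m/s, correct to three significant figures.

ω = 2π·2.18 = 13.7 rad/s
For an in-line slider-crank, x = r cosθ + √(L² − r² sin²θ), so v = −rω sinθ·[1 + r cosθ/√(L² − r² sin²θ)].
With r = 0.1079 m, L = 0.4557 m, θ = 34.6°: √(L² − r² sin²θ) = 0.45156 m.
v = −0.1079·13.7·0.56784·[1 + 0.1079·0.82314/0.45156] = -1.0043 m/s.
|v| = 1.0043 m/s.

1.00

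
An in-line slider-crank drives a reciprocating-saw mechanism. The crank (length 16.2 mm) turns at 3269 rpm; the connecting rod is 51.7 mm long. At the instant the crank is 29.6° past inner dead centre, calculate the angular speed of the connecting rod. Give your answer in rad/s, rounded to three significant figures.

94.4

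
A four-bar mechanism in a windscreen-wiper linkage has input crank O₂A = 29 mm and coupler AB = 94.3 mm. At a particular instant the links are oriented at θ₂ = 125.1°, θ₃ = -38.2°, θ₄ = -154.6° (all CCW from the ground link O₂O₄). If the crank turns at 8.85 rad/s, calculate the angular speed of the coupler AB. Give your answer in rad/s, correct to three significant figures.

ω₂ = 8.85 rad/s
Differentiating the loop-closure r₂e^{iθ₂}+r₃e^{iθ₃}=r₁+r₄e^{iθ₄} gives r₂ω₂e^{iθ₂}+r₃ω₃e^{iθ₃}=r₄ω₄e^{iθ₄}.
Eliminating the other unknown: ω₃ = r₂ω₂ sin(θ₄−θ₂) / [r₃ sin(θ₃−θ₄)].
Numerator sine = +0.98570; denominator sine = +0.89571.
Result = 0.029·8.85·(+0.98570) / (0.0943·(+0.89571)) = +2.9951 rad/s; magnitude 2.9951 rad/s.

3.00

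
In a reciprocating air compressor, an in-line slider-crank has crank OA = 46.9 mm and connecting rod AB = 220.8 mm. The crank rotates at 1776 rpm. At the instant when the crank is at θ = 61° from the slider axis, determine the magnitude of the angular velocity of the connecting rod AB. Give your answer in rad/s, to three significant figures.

ω = 186 rad/s (converted from 1776 rpm).
The rod makes angle φ with the slider axis where L sinφ = r sinθ; differentiating, L cosφ·φ̇ = r ω cosθ.
L cosφ = √(L² − r² sin²θ) = 0.21696 m.
|ω_rod| = r ω |cosθ| / √(L² − r² sin²θ) = 0.0469·186·0.48481/0.21696 = 19.491 rad/s.

19.5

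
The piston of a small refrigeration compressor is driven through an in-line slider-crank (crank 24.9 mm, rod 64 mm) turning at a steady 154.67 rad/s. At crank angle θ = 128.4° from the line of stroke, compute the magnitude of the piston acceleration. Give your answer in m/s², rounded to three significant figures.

ω = 154.7 rad/s
x(θ) = r cosθ + √(L² − r² sin²θ); with ω constant, a = ω²·d²x/dθ².
d²x/dθ² = −r cosθ − r²(cos2θ)/√u − r⁴ sin²2θ/(4u^{3/2}),  u = L² − r² sin²θ = 0.00371521 m².
Substituting r = 0.0249 m, L = 0.064 m, θ = 128.4°: d²x/dθ² = +0.017387 m.
a = ω²·d²x/dθ² = (154.7)²·(+0.017387) = +415.95 m/s²;  |a| = 415.95 m/s².

416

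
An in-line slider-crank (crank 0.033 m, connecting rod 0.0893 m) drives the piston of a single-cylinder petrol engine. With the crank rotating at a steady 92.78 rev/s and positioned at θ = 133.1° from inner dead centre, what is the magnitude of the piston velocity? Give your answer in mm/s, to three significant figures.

10400

ω = 2π·92.8 = 583 rad/s
For an in-line slider-crank, x = r cosθ + √(L² − r² sin²θ), so v = −rω sinθ·[1 + r cosθ/√(L² − r² sin²θ)].
With r = 0.033 m, L = 0.0893 m, θ = 133.1°: √(L² − r² sin²θ) = 0.085988 m.
v = −0.033·583·0.73016·[1 + 0.033·-0.68327/0.085988] = -10.363 m/s.
|v| = 10.363 m/s = 10363 mm/s.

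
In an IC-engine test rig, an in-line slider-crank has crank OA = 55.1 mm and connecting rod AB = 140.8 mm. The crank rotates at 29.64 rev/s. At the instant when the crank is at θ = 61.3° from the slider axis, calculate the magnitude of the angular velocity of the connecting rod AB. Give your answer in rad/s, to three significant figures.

ω = 186.2 rad/s (converted from 29.64 rev/s).
The rod makes angle φ with the slider axis where L sinφ = r sinθ; differentiating, L cosφ·φ̇ = r ω cosθ.
L cosφ = √(L² − r² sin²θ) = 0.13225 m.
|ω_rod| = r ω |cosθ| / √(L² − r² sin²θ) = 0.0551·186.2·0.48022/0.13225 = 37.263 rad/s.

37.3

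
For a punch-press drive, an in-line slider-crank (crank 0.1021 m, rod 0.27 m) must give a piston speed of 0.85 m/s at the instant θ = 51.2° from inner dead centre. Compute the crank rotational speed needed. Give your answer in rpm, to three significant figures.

81.7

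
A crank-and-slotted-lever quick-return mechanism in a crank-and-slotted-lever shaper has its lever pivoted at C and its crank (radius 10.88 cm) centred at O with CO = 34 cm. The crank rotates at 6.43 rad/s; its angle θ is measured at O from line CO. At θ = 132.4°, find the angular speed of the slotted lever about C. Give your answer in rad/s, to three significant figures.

ω = 6.43 rad/s
Crank pin A relative to C: A = (d + r cosθ, r sinθ); lever angle φ = atan2(r sinθ, d + r cosθ).
Differentiating tanφ: φ̇ = rω(d cosθ + r)/(d² + r² + 2dr cosθ).
d² + r² + 2dr cosθ = |CA|² = 0.0775499 m²;  d cosθ + r = -0.12046 m.
|ω_lever| = |0.1088·6.43·-0.12046| / 0.0775499 = 1.0867 rad/s.

1.09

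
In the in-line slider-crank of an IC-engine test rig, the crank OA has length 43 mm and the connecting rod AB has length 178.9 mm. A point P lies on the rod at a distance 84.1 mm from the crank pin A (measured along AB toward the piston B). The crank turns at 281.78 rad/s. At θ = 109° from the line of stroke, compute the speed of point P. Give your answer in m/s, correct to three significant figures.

11.2

ω = 281.8 rad/s.  Crank-pin speed |V_A| = rω = 12.117 m/s, perpendicular to OA.
Rod angle: sinφ = −(r/L) sinθ ⇒ φ = -13.136°; ω_rod = −rω cosθ/√(L²−r²sin²θ) = +22.643 rad/s.
V_P = V_A + ω_rod × AP, with AP = 0.0841 m along the rod.
Components: V_Px = −rω sinθ − a·ω_rod·sinφ = -11.024 m/s;  V_Py = rω cosθ + a·ω_rod·cosφ = -2.0903 m/s.
|V_P| = √(V_Px² + V_Py²) = 11.22 m/s.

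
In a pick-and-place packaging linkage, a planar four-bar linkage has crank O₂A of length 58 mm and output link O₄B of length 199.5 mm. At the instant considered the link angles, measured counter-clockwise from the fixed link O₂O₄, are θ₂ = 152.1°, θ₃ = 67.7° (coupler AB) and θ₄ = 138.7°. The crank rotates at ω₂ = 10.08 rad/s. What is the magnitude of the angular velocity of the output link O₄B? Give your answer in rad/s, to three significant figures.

ω₂ = 10.08 rad/s
Differentiating the loop-closure r₂e^{iθ₂}+r₃e^{iθ₃}=r₁+r₄e^{iθ₄} gives r₂ω₂e^{iθ₂}+r₃ω₃e^{iθ₃}=r₄ω₄e^{iθ₄}.
Eliminating the other unknown: ω₄ = r₂ω₂ sin(θ₂−θ₃) / [r₄ sin(θ₄−θ₃)].
Numerator sine = +0.99523; denominator sine = +0.94552.
Result = 0.058·10.08·(+0.99523) / (0.1995·(+0.94552)) = +3.0846 rad/s; magnitude 3.0846 rad/s.

3.08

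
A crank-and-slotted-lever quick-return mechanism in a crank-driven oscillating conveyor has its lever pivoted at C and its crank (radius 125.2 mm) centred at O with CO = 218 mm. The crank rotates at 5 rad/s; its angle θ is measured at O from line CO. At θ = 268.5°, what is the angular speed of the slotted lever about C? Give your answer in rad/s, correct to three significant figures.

1.21

ω = 5 rad/s
Crank pin A relative to C: A = (d + r cosθ, r sinθ); lever angle φ = atan2(r sinθ, d + r cosθ).
Differentiating tanφ: φ̇ = rω(d cosθ + r)/(d² + r² + 2dr cosθ).
d² + r² + 2dr cosθ = |CA|² = 0.0617701 m²;  d cosθ + r = +0.11949 m.
|ω_lever| = |0.1252·5·+0.11949| / 0.0617701 = 1.211 rad/s.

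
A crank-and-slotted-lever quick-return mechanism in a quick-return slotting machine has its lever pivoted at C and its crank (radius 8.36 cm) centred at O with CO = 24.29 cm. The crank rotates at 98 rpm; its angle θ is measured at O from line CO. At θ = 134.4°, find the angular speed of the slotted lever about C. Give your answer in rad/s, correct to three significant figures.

ω = 10.26 rad/s (from 98 rpm).
Crank pin A relative to C: A = (d + r cosθ, r sinθ); lever angle φ = atan2(r sinθ, d + r cosθ).
Differentiating tanφ: φ̇ = rω(d cosθ + r)/(d² + r² + 2dr cosθ).
d² + r² + 2dr cosθ = |CA|² = 0.037574 m²;  d cosθ + r = -0.086348 m.
|ω_lever| = |0.0836·10.26·-0.086348| / 0.037574 = 1.9716 rad/s.

1.97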